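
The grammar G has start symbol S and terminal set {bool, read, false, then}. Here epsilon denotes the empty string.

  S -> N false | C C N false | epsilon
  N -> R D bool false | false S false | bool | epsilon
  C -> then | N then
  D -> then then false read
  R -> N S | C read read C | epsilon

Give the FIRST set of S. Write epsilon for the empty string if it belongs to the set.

FIRST(D) = {then}
FIRST(S) = {epsilon, bool, false, then}  (via N false, C C N false)
FIRST(N) = {epsilon, bool, false, then}  (via R D bool false)
FIRST(C) = {bool, false, then}  (via N then)
FIRST(R) = {epsilon, bool, false, then}  (via N S, C read read C)

{epsilon, bool, false, then}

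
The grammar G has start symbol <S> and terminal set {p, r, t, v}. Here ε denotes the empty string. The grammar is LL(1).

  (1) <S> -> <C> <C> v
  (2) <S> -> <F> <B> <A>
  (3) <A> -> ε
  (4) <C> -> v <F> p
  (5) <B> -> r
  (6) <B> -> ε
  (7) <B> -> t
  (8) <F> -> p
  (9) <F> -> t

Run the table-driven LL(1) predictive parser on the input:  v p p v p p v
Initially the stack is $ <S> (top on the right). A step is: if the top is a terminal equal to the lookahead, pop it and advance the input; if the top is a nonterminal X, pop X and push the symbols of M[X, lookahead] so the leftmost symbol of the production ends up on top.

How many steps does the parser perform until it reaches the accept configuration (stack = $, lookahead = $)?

12

      Stack            Input            Action
   1  $ <S>            v p p v p p v $  expand <S> -> <C> <C> v
   2  $ v <C> <C>      v p p v p p v $  expand <C> -> v <F> p
   3  $ v <C> p <F> v  v p p v p p v $  match v
   4  $ v <C> p <F>    p p v p p v $    expand <F> -> p
   5  $ v <C> p p      p p v p p v $    match p
   6  $ v <C> p        p v p p v $      match p
   7  $ v <C>          v p p v $        expand <C> -> v <F> p
   8  $ v p <F> v      v p p v $        match v
   9  $ v p <F>        p p v $          expand <F> -> p
  10  $ v p p          p p v $          match p
  11  $ v p            p v $            match p
  12  $ v              v $              match v
Accept reached after 12 steps.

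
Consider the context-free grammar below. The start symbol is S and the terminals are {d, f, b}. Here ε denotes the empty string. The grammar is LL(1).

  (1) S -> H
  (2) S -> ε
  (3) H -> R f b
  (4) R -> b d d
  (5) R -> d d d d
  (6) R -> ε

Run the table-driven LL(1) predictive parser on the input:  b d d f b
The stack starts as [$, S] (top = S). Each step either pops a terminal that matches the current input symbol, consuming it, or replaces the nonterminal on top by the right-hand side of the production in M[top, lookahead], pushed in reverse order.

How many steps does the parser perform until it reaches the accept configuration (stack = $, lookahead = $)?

8

     Stack        Input        Action
  1  $ S          b d d f b $  expand S -> H
  2  $ H          b d d f b $  expand H -> R f b
  3  $ b f R      b d d f b $  expand R -> b d d
  4  $ b f d d b  b d d f b $  match b
  5  $ b f d d    d d f b $    match d
  6  $ b f d      d f b $      match d
  7  $ b f        f b $        match f
  8  $ b          b $          match b
Accept reached after 8 steps.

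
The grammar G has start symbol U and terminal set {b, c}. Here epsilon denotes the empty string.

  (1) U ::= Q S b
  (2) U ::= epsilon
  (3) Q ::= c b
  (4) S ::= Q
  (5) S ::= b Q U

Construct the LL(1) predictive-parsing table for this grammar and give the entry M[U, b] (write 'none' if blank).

FIRST(Q) = {c}
FIRST(U) = {epsilon, c}  (via Q S b)
FIRST(S) = {b, c}  (via Q)
FOLLOW(U) includes $ since U is the start symbol.
FOLLOW(S): in U::=Q S b, S is followed by b with FIRST {b}. Thus FOLLOW(S) = {b}.
FOLLOW(U): in S::=b Q U, the suffix after U is empty, so FOLLOW(U) ⊇ FOLLOW(S) = {b}. Thus FOLLOW(U) = {$, b}.
For U ::= Q S b: FIRST(Q S b) = {c}, so it goes in M[U, t] for t ∈ {c}.
For U ::= epsilon: FIRST(epsilon) = {epsilon}, so it goes in M[U, t] for t ∈ {}; since epsilon ∈ FIRST, also for every t ∈ FOLLOW(U) = {$, b}.

U ::= epsilon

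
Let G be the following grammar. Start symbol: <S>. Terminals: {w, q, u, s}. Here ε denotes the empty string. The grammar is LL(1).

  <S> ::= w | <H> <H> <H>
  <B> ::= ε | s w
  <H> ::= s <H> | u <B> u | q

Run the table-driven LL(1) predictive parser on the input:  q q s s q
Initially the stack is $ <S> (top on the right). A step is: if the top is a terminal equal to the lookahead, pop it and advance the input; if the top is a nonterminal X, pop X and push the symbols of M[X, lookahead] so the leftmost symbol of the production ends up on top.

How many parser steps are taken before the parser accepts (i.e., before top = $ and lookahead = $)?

11

      Stack          Input        Action
   1  $ <S>          q q s s q $  expand <S> ::= <H> <H> <H>
   2  $ <H> <H> <H>  q q s s q $  expand <H> ::= q
   3  $ <H> <H> q    q q s s q $  match q
   4  $ <H> <H>      q s s q $    expand <H> ::= q
   5  $ <H> q        q s s q $    match q
   6  $ <H>          s s q $      expand <H> ::= s <H>
   7  $ <H> s        s s q $      match s
   8  $ <H>          s q $        expand <H> ::= s <H>
   9  $ <H> s        s q $        match s
  10  $ <H>          q $          expand <H> ::= q
  11  $ q            q $          match q
Accept reached after 11 steps.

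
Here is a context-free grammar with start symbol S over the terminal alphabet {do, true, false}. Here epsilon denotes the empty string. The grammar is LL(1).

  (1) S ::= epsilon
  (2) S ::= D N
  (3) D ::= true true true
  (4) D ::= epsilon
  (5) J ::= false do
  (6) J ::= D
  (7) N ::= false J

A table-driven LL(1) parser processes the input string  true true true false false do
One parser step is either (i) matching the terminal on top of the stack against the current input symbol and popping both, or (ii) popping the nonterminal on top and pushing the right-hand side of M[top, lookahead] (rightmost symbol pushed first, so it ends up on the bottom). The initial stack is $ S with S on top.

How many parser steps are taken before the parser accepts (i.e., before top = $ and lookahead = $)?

      Stack               Input                            Action
   1  $ S                 true true true false false do $  expand S ::= D N
   2  $ N D               true true true false false do $  expand D ::= true true true
   3  $ N true true true  true true true false false do $  match true
   4  $ N true true       true true false false do $       match true
   5  $ N true            true false false do $            match true
   6  $ N                 false false do $                 expand N ::= false J
   7  $ J false           false false do $                 match false
   8  $ J                 false do $                       expand J ::= false do
   9  $ do false          false do $                       match false
  10  $ do                do $                             match do
Accept reached after 10 steps.

10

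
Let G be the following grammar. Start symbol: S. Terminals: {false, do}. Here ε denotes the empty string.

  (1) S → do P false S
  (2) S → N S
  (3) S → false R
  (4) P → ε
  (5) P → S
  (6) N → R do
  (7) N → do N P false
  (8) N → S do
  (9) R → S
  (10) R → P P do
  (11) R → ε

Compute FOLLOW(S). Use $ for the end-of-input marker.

FIRST(S): from S→do P false S we get {do}; from S→N S we get {do, false}; from S→false R we get {false}. So FIRST(S) = {do, false}.
FIRST(P): from P→ε we get {ε}; from P→S we get {do, false}. So FIRST(P) = {ε, do, false}.
FIRST(R): from R→S we get {do, false}; from R→P P do we get {do, false}; from R→ε we get {ε}. So FIRST(R) = {ε, do, false}.
FIRST(N): from N→R do we get {do, false}; from N→do N P false we get {do}; from N→S do we get {do, false}. So FIRST(N) = {do, false}.
FOLLOW(S) includes $ since S is the start symbol.
FOLLOW(P): in S→do P false S, P is followed by false S with FIRST {false}; in N→do N P false, P is followed by false with FIRST {false}; in R→P P do (occurrence 1), P is followed by P do with FIRST {do, false}; in R→P P do (occurrence 2), P is followed by do with FIRST {do}. Thus FOLLOW(P) = {do, false}.
FOLLOW(N): in S→N S, N is followed by S with FIRST {do, false}; in N→do N P false, N is followed by P false with FIRST {do, false}. Thus FOLLOW(N) = {do, false}.
FOLLOW(S): in S→do P false S, the suffix after S is empty (adds nothing new); in S→N S, the suffix after S is empty (adds nothing new); in P→S, the suffix after S is empty, so FOLLOW(S) ⊇ FOLLOW(P) = {do, false}; in N→S do, S is followed by do with FIRST {do}; in R→S, the suffix after S is empty, so FOLLOW(S) ⊇ FOLLOW(R) = {$, do, false}. Thus FOLLOW(S) = {$, do, false}.
FOLLOW(R): in S→false R, the suffix after R is empty, so FOLLOW(R) ⊇ FOLLOW(S) = {$, do, false}; in N→R do, R is followed by do with FIRST {do}. Thus FOLLOW(R) = {$, do, false}.

{$, do, false}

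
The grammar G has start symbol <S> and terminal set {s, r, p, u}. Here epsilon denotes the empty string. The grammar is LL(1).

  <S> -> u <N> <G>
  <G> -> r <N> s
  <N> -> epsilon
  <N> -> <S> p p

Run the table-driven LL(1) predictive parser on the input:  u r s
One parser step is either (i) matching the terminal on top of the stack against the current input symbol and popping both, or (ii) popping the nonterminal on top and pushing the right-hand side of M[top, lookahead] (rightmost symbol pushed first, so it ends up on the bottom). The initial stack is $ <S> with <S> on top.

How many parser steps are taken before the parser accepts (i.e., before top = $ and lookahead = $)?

7

     Stack        Input    Action
  1  $ <S>        u r s $  expand <S> -> u <N> <G>
  2  $ <G> <N> u  u r s $  match u
  3  $ <G> <N>    r s $    expand <N> -> epsilon
  4  $ <G>        r s $    expand <G> -> r <N> s
  5  $ s <N> r    r s $    match r
  6  $ s <N>      s $      expand <N> -> epsilon
  7  $ s          s $      match s
Accept reached after 7 steps.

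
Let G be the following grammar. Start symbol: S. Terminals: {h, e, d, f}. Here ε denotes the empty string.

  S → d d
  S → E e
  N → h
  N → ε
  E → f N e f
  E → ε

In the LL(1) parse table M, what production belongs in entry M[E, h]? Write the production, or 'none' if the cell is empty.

none

FIRST(N): from N→h we get {h}; from N→ε we get {ε}. So FIRST(N) = {ε, h}.
FIRST(E): from E→f N e f we get {f}; from E→ε we get {ε}. So FIRST(E) = {ε, f}.
FIRST(S): from S→d d we get {d}; from S→E e we get {e, f}. So FIRST(S) = {d, e, f}.
FOLLOW(S) includes $ since S is the start symbol.
FOLLOW(E): in S→E e, E is followed by e with FIRST {e}. Thus FOLLOW(E) = {e}.
For E → f N e f: FIRST(f N e f) = {f}, so it goes in M[E, t] for t ∈ {f}.
For E → ε: FIRST(ε) = {ε}, so it goes in M[E, t] for t ∈ {}; since ε ∈ FIRST, also for every t ∈ FOLLOW(E) = {e}.
None of these place a production in M[E, h].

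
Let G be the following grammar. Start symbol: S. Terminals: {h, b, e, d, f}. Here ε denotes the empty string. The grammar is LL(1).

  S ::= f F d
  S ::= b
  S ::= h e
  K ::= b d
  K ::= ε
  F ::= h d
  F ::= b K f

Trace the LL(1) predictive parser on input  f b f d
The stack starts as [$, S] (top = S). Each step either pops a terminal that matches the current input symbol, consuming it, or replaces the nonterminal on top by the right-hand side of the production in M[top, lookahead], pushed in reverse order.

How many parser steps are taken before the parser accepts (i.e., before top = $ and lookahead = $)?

     Stack      Input      Action
  1  $ S        f b f d $  expand S ::= f F d
  2  $ d F f    f b f d $  match f
  3  $ d F      b f d $    expand F ::= b K f
  4  $ d f K b  b f d $    match b
  5  $ d f K    f d $      expand K ::= ε
  6  $ d f      f d $      match f
  7  $ d        d $        match d
Accept reached after 7 steps.

7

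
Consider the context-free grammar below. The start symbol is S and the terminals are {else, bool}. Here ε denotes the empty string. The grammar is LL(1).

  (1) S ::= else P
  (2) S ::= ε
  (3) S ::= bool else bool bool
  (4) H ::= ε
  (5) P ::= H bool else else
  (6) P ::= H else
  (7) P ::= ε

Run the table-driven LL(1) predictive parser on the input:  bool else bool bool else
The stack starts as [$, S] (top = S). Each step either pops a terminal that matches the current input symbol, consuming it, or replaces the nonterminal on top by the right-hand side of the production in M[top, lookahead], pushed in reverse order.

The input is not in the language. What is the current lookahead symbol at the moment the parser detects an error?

else

     Stack                  Input                       Action
  1  $ S                    bool else bool bool else $  expand S ::= bool else bool bool
  2  $ bool bool else bool  bool else bool bool else $  match bool
  3  $ bool bool else       else bool bool else $       match else
  4  $ bool bool            bool bool else $            match bool
  5  $ bool                 bool else $                 match bool
  6  $                      else $                      error: stack empty but input remains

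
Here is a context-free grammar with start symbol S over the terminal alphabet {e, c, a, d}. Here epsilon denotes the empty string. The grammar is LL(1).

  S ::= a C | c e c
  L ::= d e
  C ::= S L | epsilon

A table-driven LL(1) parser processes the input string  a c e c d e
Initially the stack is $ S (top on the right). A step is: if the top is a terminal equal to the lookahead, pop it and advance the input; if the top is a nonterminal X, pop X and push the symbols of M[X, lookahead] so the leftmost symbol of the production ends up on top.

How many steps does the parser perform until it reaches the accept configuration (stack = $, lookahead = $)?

      Stack      Input          Action
   1  $ S        a c e c d e $  expand S ::= a C
   2  $ C a      a c e c d e $  match a
   3  $ C        c e c d e $    expand C ::= S L
   4  $ L S      c e c d e $    expand S ::= c e c
   5  $ L c e c  c e c d e $    match c
   6  $ L c e    e c d e $      match e
   7  $ L c      c d e $        match c
   8  $ L        d e $          expand L ::= d e
   9  $ e d      d e $          match d
  10  $ e        e $            match e
Accept reached after 10 steps.

10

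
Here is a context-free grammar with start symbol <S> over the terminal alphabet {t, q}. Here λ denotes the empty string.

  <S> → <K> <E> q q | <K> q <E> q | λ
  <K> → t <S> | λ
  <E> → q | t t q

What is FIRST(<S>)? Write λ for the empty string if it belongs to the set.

{λ, q, t}

FIRST(<K>): from <K>→t <S> we get {t}; from <K>→λ we get {λ}. So FIRST(<K>) = {λ, t}.
FIRST(<E>): from <E>→q we get {q}; from <E>→t t q we get {t}. So FIRST(<E>) = {q, t}.
FIRST(<S>): from <S>→<K> <E> q q we get {q, t}; from <S>→<K> q <E> q we get {q, t}; from <S>→λ we get {λ}. So FIRST(<S>) = {λ, q, t}.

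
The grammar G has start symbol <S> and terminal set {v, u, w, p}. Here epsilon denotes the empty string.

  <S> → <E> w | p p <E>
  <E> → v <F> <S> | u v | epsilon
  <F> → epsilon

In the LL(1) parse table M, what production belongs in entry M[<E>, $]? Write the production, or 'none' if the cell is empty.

<E> → epsilon

FIRST(<E>): from <E>→v <F> <S> we get {v}; from <E>→u v we get {u}; from <E>→epsilon we get {epsilon}. So FIRST(<E>) = {epsilon, u, v}.
FIRST(<F>): from <F>→epsilon we get {epsilon}. So FIRST(<F>) = {epsilon}.
FIRST(<S>): from <S>→<E> w we get {u, v, w}; from <S>→p p <E> we get {p}. So FIRST(<S>) = {p, u, v, w}.
FOLLOW(<S>) includes $ since <S> is the start symbol.
FOLLOW(<S>): in <E>→v <F> <S>, the suffix after <S> is empty, so FOLLOW(<S>) ⊇ FOLLOW(<E>) = {$, w}. Thus FOLLOW(<S>) = {$, w}.
FOLLOW(<E>): in <S>→<E> w, <E> is followed by w with FIRST {w}; in <S>→p p <E>, the suffix after <E> is empty, so FOLLOW(<E>) ⊇ FOLLOW(<S>) = {$, w}. Thus FOLLOW(<E>) = {$, w}.
For <E> → v <F> <S>: FIRST(v <F> <S>) = {v}, so it goes in M[<E>, t] for t ∈ {v}.
For <E> → u v: FIRST(u v) = {u}, so it goes in M[<E>, t] for t ∈ {u}.
For <E> → epsilon: FIRST(epsilon) = {epsilon}, so it goes in M[<E>, t] for t ∈ {}; since epsilon ∈ FIRST, also for every t ∈ FOLLOW(<E>) = {$, w}.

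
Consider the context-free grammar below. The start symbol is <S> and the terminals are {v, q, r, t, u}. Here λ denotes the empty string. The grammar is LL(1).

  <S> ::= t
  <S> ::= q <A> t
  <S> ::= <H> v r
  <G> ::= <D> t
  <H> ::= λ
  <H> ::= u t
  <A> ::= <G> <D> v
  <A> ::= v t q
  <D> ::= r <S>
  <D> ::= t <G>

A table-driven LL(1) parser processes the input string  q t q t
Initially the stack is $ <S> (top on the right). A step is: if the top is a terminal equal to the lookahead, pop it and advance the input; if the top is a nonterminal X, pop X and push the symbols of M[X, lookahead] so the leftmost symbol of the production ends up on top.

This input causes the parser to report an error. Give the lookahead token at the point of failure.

q

     Stack              Input      Action
  1  $ <S>              q t q t $  expand <S> ::= q <A> t
  2  $ t <A> q          q t q t $  match q
  3  $ t <A>            t q t $    expand <A> ::= <G> <D> v
  4  $ t v <D> <G>      t q t $    expand <G> ::= <D> t
  5  $ t v <D> t <D>    t q t $    expand <D> ::= t <G>
  6  $ t v <D> t <G> t  t q t $    match t
  7  $ t v <D> t <G>    q t $      error: M[<G>, q] is empty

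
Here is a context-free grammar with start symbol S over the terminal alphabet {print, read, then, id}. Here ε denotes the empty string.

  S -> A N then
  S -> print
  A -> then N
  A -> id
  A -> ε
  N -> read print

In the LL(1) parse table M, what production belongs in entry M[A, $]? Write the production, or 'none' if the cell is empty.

FIRST(A): from A->then N we get {then}; from A->id we get {id}; from A->ε we get {ε}. So FIRST(A) = {ε, id, then}.
FIRST(N): from N->read print we get {read}. So FIRST(N) = {read}.
FIRST(S): from S->A N then we get {id, read, then}; from S->print we get {print}. So FIRST(S) = {id, print, read, then}.
FOLLOW(S) includes $ since S is the start symbol.
FOLLOW(A): in S->A N then, A is followed by N then with FIRST {read}. Thus FOLLOW(A) = {read}.
For A -> then N: FIRST(then N) = {then}, so it goes in M[A, t] for t ∈ {then}.
For A -> id: FIRST(id) = {id}, so it goes in M[A, t] for t ∈ {id}.
For A -> ε: FIRST(ε) = {ε}, so it goes in M[A, t] for t ∈ {}; since ε ∈ FIRST, also for every t ∈ FOLLOW(A) = {read}.
None of these place a production in M[A, $].

none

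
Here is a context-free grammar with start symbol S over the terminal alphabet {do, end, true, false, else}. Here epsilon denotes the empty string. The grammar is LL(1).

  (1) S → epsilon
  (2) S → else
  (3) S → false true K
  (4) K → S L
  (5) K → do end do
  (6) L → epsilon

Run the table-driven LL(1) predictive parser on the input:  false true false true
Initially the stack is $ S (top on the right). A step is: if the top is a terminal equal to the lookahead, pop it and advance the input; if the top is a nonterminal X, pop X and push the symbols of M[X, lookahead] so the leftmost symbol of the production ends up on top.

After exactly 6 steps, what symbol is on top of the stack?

step 1: stack=$ S  input=false true false true $  — expand S → false true K
step 2: stack=$ K true false  input=false true false true $  — match false
step 3: stack=$ K true  input=true false true $  — match true
step 4: stack=$ K  input=false true $  — expand K → S L
step 5: stack=$ L S  input=false true $  — expand S → false true K
step 6: stack=$ L K true false  input=false true $  — match false
Stack after step 6: $ L K true (top = true).

true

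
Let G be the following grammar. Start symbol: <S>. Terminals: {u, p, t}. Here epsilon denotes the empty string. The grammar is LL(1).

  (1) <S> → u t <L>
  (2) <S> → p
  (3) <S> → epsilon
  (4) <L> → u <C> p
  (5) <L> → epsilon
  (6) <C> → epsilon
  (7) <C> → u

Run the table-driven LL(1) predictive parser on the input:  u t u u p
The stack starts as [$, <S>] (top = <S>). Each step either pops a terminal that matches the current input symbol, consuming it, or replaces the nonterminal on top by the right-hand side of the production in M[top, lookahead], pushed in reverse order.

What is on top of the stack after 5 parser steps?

     Stack      Input        Action
  1  $ <S>      u t u u p $  expand <S> → u t <L>
  2  $ <L> t u  u t u u p $  match u
  3  $ <L> t    t u u p $    match t
  4  $ <L>      u u p $      expand <L> → u <C> p
  5  $ p <C> u  u u p $      match u
Stack after step 5: $ p <C> (top = <C>).

<C>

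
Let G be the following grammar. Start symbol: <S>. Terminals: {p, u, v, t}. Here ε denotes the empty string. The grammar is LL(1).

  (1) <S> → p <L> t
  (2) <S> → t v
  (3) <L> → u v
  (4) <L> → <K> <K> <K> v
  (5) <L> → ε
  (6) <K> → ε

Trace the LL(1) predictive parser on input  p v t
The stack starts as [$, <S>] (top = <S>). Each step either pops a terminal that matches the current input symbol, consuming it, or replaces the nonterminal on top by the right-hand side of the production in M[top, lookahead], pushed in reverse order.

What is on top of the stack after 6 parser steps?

v

step 1: stack=$ <S>  input=p v t $  — expand <S> → p <L> t
step 2: stack=$ t <L> p  input=p v t $  — match p
step 3: stack=$ t <L>  input=v t $  — expand <L> → <K> <K> <K> v
step 4: stack=$ t v <K> <K> <K>  input=v t $  — expand <K> → ε
step 5: stack=$ t v <K> <K>  input=v t $  — expand <K> → ε
step 6: stack=$ t v <K>  input=v t $  — expand <K> → ε
Stack after step 6: $ t v (top = v).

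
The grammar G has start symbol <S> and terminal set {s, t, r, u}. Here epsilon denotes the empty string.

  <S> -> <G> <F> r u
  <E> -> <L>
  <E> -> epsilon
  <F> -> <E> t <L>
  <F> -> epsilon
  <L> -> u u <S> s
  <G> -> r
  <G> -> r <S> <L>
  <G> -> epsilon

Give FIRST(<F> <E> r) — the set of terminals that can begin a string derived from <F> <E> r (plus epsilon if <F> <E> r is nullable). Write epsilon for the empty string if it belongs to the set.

{r, t, u}

FIRST(<L>): from <L>->u u <S> s we get {u}. So FIRST(<L>) = {u}.
FIRST(<G>): from <G>->r we get {r}; from <G>->r <S> <L> we get {r}; from <G>->epsilon we get {epsilon}. So FIRST(<G>) = {epsilon, r}.
FIRST(<E>): from <E>-><L> we get {u}; from <E>->epsilon we get {epsilon}. So FIRST(<E>) = {epsilon, u}.
FIRST(<F>): from <F>-><E> t <L> we get {t, u}; from <F>->epsilon we get {epsilon}. So FIRST(<F>) = {epsilon, t, u}.
FIRST(<S>): from <S>-><G> <F> r u we get {r, t, u}. So FIRST(<S>) = {r, t, u}.
FIRST(<F> <E> r): take FIRST of each symbol in turn, carrying on past any symbol whose FIRST contains epsilon; result {r, t, u}.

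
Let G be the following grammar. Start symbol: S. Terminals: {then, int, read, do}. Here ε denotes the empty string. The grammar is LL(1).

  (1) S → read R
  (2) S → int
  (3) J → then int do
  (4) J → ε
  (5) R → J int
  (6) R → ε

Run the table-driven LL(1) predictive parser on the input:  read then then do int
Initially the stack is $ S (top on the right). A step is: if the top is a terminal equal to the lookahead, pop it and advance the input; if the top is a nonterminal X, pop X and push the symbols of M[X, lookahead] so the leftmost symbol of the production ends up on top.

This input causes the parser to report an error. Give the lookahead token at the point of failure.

then

step 1: stack=$ S  input=read then then do int $  — expand S → read R
step 2: stack=$ R read  input=read then then do int $  — match read
step 3: stack=$ R  input=then then do int $  — expand R → J int
step 4: stack=$ int J  input=then then do int $  — expand J → then int do
step 5: stack=$ int do int then  input=then then do int $  — match then
step 6: stack=$ int do int  input=then do int $  — error: top is terminal int but lookahead is then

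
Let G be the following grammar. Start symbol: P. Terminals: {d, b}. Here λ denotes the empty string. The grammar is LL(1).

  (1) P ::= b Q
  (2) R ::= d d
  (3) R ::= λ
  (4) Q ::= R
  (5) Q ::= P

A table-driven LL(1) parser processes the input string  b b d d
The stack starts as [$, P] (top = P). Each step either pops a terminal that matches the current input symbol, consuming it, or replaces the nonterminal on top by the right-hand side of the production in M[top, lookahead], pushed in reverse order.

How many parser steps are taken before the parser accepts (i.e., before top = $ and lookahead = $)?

9

     Stack  Input      Action
  1  $ P    b b d d $  expand P ::= b Q
  2  $ Q b  b b d d $  match b
  3  $ Q    b d d $    expand Q ::= P
  4  $ P    b d d $    expand P ::= b Q
  5  $ Q b  b d d $    match b
  6  $ Q    d d $      expand Q ::= R
  7  $ R    d d $      expand R ::= d d
  8  $ d d  d d $      match d
  9  $ d    d $        match d
Accept reached after 9 steps.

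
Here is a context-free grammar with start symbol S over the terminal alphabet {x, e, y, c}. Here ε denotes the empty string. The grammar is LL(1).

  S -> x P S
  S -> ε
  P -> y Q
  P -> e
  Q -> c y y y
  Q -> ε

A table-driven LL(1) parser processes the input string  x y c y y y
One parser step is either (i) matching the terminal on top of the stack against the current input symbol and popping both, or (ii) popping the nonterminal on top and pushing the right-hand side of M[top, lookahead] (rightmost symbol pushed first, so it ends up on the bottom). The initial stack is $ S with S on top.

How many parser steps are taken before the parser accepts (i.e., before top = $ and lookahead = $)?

      Stack        Input          Action
   1  $ S          x y c y y y $  expand S -> x P S
   2  $ S P x      x y c y y y $  match x
   3  $ S P        y c y y y $    expand P -> y Q
   4  $ S Q y      y c y y y $    match y
   5  $ S Q        c y y y $      expand Q -> c y y y
   6  $ S y y y c  c y y y $      match c
   7  $ S y y y    y y y $        match y
   8  $ S y y      y y $          match y
   9  $ S y        y $            match y
  10  $ S          $              expand S -> ε
Accept reached after 10 steps.

10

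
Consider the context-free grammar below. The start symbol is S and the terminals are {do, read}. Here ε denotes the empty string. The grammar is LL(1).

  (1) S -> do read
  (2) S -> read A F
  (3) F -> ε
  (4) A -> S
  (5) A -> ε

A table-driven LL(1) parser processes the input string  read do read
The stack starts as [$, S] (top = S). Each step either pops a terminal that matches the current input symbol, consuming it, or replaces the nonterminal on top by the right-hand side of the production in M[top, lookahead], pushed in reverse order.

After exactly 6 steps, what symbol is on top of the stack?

step 1: stack=$ S  input=read do read $  — expand S -> read A F
step 2: stack=$ F A read  input=read do read $  — match read
step 3: stack=$ F A  input=do read $  — expand A -> S
step 4: stack=$ F S  input=do read $  — expand S -> do read
step 5: stack=$ F read do  input=do read $  — match do
step 6: stack=$ F read  input=read $  — match read
Stack after step 6: $ F (top = F).

F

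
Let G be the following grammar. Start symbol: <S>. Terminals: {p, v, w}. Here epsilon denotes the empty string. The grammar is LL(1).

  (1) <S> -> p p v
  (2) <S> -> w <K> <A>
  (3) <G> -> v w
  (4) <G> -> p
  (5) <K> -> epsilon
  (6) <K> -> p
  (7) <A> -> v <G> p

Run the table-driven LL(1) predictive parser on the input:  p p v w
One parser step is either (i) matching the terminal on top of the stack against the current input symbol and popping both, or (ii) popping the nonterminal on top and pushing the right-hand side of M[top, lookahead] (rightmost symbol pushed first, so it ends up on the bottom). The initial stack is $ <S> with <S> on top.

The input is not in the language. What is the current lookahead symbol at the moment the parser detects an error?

     Stack    Input      Action
  1  $ <S>    p p v w $  expand <S> -> p p v
  2  $ v p p  p p v w $  match p
  3  $ v p    p v w $    match p
  4  $ v      v w $      match v
  5  $        w $        error: stack empty but input remains

w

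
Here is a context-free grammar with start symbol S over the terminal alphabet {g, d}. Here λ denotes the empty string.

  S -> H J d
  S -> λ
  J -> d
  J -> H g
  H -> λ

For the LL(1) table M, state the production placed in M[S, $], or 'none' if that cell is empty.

S -> λ

FIRST(H): from H->λ we get {λ}. So FIRST(H) = {λ}.
FIRST(J): from J->d we get {d}; from J->H g we get {g}. So FIRST(J) = {d, g}.
FIRST(S): from S->H J d we get {d, g}; from S->λ we get {λ}. So FIRST(S) = {λ, d, g}.
FOLLOW(S) includes $ since S is the start symbol.
FOLLOW(S): S appears on no right-hand side. Thus FOLLOW(S) = {$}.
For S -> H J d: FIRST(H J d) = {d, g}, so it goes in M[S, t] for t ∈ {d, g}.
For S -> λ: FIRST(λ) = {λ}, so it goes in M[S, t] for t ∈ {}; since λ ∈ FIRST, also for every t ∈ FOLLOW(S) = {$}.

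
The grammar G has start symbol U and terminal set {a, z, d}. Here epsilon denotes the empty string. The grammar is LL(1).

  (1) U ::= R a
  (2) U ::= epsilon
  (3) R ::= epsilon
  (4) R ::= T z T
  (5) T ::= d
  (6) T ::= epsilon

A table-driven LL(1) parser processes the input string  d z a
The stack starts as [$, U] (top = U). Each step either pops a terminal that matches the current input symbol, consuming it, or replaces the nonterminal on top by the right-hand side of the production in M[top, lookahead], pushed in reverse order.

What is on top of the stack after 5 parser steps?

     Stack      Input    Action
  1  $ U        d z a $  expand U ::= R a
  2  $ a R      d z a $  expand R ::= T z T
  3  $ a T z T  d z a $  expand T ::= d
  4  $ a T z d  d z a $  match d
  5  $ a T z    z a $    match z
Stack after step 5: $ a T (top = T).

T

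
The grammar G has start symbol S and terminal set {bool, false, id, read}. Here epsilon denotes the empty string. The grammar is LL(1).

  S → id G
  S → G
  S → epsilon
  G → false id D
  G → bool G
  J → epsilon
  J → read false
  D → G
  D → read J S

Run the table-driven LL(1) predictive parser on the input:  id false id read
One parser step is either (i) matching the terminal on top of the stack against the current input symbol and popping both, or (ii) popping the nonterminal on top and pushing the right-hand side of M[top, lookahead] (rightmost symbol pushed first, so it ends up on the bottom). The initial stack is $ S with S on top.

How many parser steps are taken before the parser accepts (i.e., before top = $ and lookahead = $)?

9

     Stack         Input               Action
  1  $ S           id false id read $  expand S → id G
  2  $ G id        id false id read $  match id
  3  $ G           false id read $     expand G → false id D
  4  $ D id false  false id read $     match false
  5  $ D id        id read $           match id
  6  $ D           read $              expand D → read J S
  7  $ S J read    read $              match read
  8  $ S J         $                   expand J → epsilon
  9  $ S           $                   expand S → epsilon
Accept reached after 9 steps.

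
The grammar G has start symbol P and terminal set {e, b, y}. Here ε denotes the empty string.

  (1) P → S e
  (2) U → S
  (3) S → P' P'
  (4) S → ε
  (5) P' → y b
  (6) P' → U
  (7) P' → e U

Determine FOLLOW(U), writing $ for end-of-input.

{e, y}

FIRST(P) = {e, y}  (via S e)
FIRST(U) = {ε, e, y}  (via S)
FIRST(P') = {ε, e, y}  (via U)
FIRST(S) = {ε, e, y}  (via P' P')
FOLLOW(P) includes $ since P is the start symbol.
FOLLOW(P): P appears on no right-hand side. Thus FOLLOW(P) = {$}.
FOLLOW(U): in P'→U, the suffix after U is empty, so FOLLOW(U) ⊇ FOLLOW(P') = {e, y}; in P'→e U, the suffix after U is empty, so FOLLOW(U) ⊇ FOLLOW(P') = {e, y}. Thus FOLLOW(U) = {e, y}.
FOLLOW(S): in P→S e, S is followed by e with FIRST {e}; in U→S, the suffix after S is empty, so FOLLOW(S) ⊇ FOLLOW(U) = {e, y}. Thus FOLLOW(S) = {e, y}.
FOLLOW(P'): in S→P' P' (occurrence 1), P' is followed by P' with FIRST {ε, e, y}; in S→P' P' (occurrence 1), the suffix after P' is nullable, so FOLLOW(P') ⊇ FOLLOW(S) = {e, y}; in S→P' P' (occurrence 2), the suffix after P' is empty, so FOLLOW(P') ⊇ FOLLOW(S) = {e, y}. Thus FOLLOW(P') = {e, y}.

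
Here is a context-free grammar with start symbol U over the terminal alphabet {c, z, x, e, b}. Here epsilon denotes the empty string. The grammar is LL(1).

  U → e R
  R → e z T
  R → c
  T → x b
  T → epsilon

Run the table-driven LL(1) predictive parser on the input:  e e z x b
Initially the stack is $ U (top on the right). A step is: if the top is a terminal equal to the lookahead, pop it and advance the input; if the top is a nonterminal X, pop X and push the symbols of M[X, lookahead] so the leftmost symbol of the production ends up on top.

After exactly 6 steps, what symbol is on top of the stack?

step 1: stack=$ U  input=e e z x b $  — expand U → e R
step 2: stack=$ R e  input=e e z x b $  — match e
step 3: stack=$ R  input=e z x b $  — expand R → e z T
step 4: stack=$ T z e  input=e z x b $  — match e
step 5: stack=$ T z  input=z x b $  — match z
step 6: stack=$ T  input=x b $  — expand T → x b
Stack after step 6: $ b x (top = x).

x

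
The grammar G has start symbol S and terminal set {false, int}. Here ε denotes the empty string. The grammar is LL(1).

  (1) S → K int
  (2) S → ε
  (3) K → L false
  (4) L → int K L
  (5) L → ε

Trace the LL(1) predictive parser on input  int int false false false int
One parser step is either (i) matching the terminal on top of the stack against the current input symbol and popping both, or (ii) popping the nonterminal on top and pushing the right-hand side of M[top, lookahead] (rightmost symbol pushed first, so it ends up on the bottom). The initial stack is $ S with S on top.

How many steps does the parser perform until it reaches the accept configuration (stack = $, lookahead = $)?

15

      Stack                          Input                            Action
   1  $ S                            int int false false false int $  expand S → K int
   2  $ int K                        int int false false false int $  expand K → L false
   3  $ int false L                  int int false false false int $  expand L → int K L
   4  $ int false L K int            int int false false false int $  match int
   5  $ int false L K                int false false false int $      expand K → L false
   6  $ int false L false L          int false false false int $      expand L → int K L
   7  $ int false L false L K int    int false false false int $      match int
   8  $ int false L false L K        false false false int $          expand K → L false
   9  $ int false L false L false L  false false false int $          expand L → ε
  10  $ int false L false L false    false false false int $          match false
  11  $ int false L false L          false false int $                expand L → ε
  12  $ int false L false            false false int $                match false
  13  $ int false L                  false int $                      expand L → ε
  14  $ int false                    false int $                      match false
  15  $ int                          int $                            match int
Accept reached after 15 steps.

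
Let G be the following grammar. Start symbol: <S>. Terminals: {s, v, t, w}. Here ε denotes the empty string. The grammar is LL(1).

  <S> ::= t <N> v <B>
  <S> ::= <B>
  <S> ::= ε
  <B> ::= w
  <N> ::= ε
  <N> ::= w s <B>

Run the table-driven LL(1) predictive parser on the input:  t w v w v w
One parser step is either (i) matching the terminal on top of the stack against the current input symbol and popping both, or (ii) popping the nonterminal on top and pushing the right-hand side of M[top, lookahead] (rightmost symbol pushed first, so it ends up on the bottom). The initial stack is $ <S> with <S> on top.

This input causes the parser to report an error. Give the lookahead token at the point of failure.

     Stack            Input          Action
  1  $ <S>            t w v w v w $  expand <S> ::= t <N> v <B>
  2  $ <B> v <N> t    t w v w v w $  match t
  3  $ <B> v <N>      w v w v w $    expand <N> ::= w s <B>
  4  $ <B> v <B> s w  w v w v w $    match w
  5  $ <B> v <B> s    v w v w $      error: top is terminal s but lookahead is v

v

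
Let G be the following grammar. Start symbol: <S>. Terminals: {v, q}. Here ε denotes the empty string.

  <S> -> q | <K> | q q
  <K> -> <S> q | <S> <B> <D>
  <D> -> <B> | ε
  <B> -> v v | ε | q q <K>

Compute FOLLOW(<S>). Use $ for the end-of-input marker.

{$, q, v}

FIRST(<B>) = {ε, q, v}
FIRST(<D>) = {ε, q, v}  (via <B>)
FIRST(<S>) = {q}  (via <K>)
FIRST(<K>) = {q}  (via <S> q, <S> <B> <D>)
FOLLOW(<S>) includes $ since <S> is the start symbol.
FOLLOW(<S>): in <K>-><S> q, <S> is followed by q with FIRST {q}; in <K>-><S> <B> <D>, <S> is followed by <B> <D> with FIRST {ε, q, v}; in <K>-><S> <B> <D>, the suffix after <S> is nullable, so FOLLOW(<S>) ⊇ FOLLOW(<K>) = {$, q, v}. Thus FOLLOW(<S>) = {$, q, v}.
FOLLOW(<K>): in <S>-><K>, the suffix after <K> is empty, so FOLLOW(<K>) ⊇ FOLLOW(<S>) = {$, q, v}; in <B>->q q <K>, the suffix after <K> is empty, so FOLLOW(<K>) ⊇ FOLLOW(<B>) = {$, q, v}. Thus FOLLOW(<K>) = {$, q, v}.
FOLLOW(<D>): in <K>-><S> <B> <D>, the suffix after <D> is empty, so FOLLOW(<D>) ⊇ FOLLOW(<K>) = {$, q, v}. Thus FOLLOW(<D>) = {$, q, v}.
FOLLOW(<B>): in <K>-><S> <B> <D>, <B> is followed by <D> with FIRST {ε, q, v}; in <K>-><S> <B> <D>, the suffix after <B> is nullable, so FOLLOW(<B>) ⊇ FOLLOW(<K>) = {$, q, v}; in <D>-><B>, the suffix after <B> is empty, so FOLLOW(<B>) ⊇ FOLLOW(<D>) = {$, q, v}. Thus FOLLOW(<B>) = {$, q, v}.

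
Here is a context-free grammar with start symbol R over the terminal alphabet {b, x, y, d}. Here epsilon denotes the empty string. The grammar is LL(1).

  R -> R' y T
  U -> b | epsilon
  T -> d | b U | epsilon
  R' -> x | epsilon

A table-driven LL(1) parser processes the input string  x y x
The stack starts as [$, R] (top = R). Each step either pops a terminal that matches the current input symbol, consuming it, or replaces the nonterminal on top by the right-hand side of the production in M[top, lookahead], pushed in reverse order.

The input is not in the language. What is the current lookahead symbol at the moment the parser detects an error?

x

     Stack     Input    Action
  1  $ R       x y x $  expand R -> R' y T
  2  $ T y R'  x y x $  expand R' -> x
  3  $ T y x   x y x $  match x
  4  $ T y     y x $    match y
  5  $ T       x $      error: M[T, x] is empty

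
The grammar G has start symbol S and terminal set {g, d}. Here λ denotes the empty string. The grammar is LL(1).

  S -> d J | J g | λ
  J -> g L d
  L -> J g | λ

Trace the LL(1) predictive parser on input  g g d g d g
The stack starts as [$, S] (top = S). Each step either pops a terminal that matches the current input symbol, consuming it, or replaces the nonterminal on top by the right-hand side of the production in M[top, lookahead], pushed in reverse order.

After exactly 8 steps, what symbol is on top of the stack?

step 1: stack=$ S  input=g g d g d g $  — expand S -> J g
step 2: stack=$ g J  input=g g d g d g $  — expand J -> g L d
step 3: stack=$ g d L g  input=g g d g d g $  — match g
step 4: stack=$ g d L  input=g d g d g $  — expand L -> J g
step 5: stack=$ g d g J  input=g d g d g $  — expand J -> g L d
step 6: stack=$ g d g d L g  input=g d g d g $  — match g
step 7: stack=$ g d g d L  input=d g d g $  — expand L -> λ
step 8: stack=$ g d g d  input=d g d g $  — match d
Stack after step 8: $ g d g (top = g).

g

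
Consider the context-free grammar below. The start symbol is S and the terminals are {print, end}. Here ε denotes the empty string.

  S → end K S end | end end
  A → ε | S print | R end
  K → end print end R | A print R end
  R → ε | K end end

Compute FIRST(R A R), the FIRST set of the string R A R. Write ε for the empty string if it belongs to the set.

FIRST(S) = {end}
FIRST(A) = {ε, end, print}  (via S print, R end)
FIRST(K) = {end, print}  (via A print R end)
FIRST(R) = {ε, end, print}  (via K end end)
FIRST(R A R): take FIRST of each symbol in turn, carrying on past any symbol whose FIRST contains ε; result {ε, end, print}.

{ε, end, print}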